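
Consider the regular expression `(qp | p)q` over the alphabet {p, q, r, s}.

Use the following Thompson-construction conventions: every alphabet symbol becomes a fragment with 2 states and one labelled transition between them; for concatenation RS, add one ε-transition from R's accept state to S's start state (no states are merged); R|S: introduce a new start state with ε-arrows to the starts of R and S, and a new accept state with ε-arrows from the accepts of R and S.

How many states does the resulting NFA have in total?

10

Bottom-up over the parse tree:
Each of the 4 symbol leaves contributes a 2-state fragment.
  qp — 4 states
  qp | p — 8 states
  (qp | p)q — 10 states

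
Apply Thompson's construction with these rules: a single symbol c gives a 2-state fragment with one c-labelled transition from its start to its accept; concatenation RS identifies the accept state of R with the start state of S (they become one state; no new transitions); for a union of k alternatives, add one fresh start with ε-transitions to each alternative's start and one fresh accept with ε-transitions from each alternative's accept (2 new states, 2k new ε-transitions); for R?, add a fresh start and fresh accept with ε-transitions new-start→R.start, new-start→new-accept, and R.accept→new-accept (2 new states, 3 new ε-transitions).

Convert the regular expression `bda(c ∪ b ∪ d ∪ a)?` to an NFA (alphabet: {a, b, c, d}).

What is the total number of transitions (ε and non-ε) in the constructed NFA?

Building bottom-up:
Each of the 7 symbol leaves contributes 1 transition (1 symbol, 0 ε).
  c ∪ b ∪ d ∪ a : 12 transitions (4 symbol, 8 ε)
  (c ∪ b ∪ d ∪ a)? : 15 transitions (4 symbol, 11 ε)
  bda(c ∪ b ∪ d ∪ a)? : 18 transitions (7 symbol, 11 ε)

18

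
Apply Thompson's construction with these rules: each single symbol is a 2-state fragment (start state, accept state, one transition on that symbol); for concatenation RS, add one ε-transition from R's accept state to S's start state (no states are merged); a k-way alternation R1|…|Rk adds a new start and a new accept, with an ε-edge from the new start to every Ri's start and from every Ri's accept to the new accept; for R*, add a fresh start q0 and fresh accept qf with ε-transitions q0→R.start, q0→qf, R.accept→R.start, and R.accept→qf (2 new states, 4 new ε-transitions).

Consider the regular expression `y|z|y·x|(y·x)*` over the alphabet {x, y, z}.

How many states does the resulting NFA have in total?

16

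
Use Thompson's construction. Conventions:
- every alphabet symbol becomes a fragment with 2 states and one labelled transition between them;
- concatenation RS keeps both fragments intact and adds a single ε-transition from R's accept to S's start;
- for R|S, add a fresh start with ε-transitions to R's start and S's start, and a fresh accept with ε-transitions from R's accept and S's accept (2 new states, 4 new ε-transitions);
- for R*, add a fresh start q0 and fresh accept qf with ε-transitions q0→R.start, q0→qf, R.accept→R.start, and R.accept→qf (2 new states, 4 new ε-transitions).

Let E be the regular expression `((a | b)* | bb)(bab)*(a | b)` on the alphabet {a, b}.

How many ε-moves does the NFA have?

25

Recursing over subexpressions:
Each of the 9 symbol leaves contributes 0 ε-transitions.
  a | b = 4 ε-transitions
  (a | b)* = 8 ε-transitions
  bb = 1 ε-transition
  (a | b)* | bb = 13 ε-transitions
  bab = 2 ε-transitions
  (bab)* = 6 ε-transitions
  a | b = 4 ε-transitions
  ((a | b)* | bb)(bab)*(a | b) = 25 ε-transitions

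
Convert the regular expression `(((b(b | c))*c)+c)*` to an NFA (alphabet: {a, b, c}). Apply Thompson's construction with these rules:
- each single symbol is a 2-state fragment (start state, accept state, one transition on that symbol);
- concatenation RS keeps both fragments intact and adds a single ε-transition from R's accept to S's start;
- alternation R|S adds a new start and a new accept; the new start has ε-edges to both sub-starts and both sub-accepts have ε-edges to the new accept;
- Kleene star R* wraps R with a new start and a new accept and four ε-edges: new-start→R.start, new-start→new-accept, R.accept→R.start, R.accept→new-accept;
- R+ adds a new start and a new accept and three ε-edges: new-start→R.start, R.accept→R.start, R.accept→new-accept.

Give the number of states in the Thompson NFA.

18

Bottom-up over the parse tree:
Each of the 5 symbol leaves contributes a 2-state fragment.
  b | c = 6 states
  b(b | c) = 8 states
  (b(b | c))* = 10 states
  (b(b | c))*c = 12 states
  ((b(b | c))*c)+ = 14 states
  ((b(b | c))*c)+c = 16 states
  (((b(b | c))*c)+c)* = 18 states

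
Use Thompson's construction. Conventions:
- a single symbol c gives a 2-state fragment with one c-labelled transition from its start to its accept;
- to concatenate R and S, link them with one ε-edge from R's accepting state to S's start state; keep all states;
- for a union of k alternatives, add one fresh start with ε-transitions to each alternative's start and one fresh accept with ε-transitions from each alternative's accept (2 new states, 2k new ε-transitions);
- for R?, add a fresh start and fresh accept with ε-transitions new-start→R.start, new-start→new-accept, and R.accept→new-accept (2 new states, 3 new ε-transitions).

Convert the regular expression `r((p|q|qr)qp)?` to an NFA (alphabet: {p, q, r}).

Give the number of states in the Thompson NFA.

Building bottom-up:
Each of the 7 symbol leaves contributes a 2-state fragment.
  qr — 4 states
  p|q|qr — 10 states
  (p|q|qr)qp — 14 states
  ((p|q|qr)qp)? — 16 states
  r((p|q|qr)qp)? — 18 states

18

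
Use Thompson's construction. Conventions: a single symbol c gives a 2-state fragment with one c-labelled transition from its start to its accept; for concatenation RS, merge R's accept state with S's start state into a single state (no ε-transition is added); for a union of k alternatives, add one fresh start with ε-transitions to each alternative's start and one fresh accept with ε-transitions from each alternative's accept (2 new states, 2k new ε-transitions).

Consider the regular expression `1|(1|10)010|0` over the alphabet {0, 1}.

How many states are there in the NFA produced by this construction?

Building bottom-up:
Each of the 8 symbol leaves contributes a 2-state fragment.
  10 → 3 states
  1|10 → 7 states
  (1|10)010 → 10 states
  1|(1|10)010|0 → 16 states

16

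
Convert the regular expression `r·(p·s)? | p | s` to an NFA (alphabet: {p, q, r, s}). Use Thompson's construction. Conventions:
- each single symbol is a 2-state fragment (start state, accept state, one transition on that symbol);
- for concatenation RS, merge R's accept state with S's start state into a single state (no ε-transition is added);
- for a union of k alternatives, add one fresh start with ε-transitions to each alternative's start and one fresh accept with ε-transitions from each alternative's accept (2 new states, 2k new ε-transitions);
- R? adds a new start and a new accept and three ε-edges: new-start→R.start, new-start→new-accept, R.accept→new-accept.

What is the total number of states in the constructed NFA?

By structural recursion:
Each of the 5 symbol leaves contributes a 2-state fragment.
  p·s = 3 states
  (p·s)? = 5 states
  r·(p·s)? = 6 states
  r·(p·s)? | p | s = 12 states

12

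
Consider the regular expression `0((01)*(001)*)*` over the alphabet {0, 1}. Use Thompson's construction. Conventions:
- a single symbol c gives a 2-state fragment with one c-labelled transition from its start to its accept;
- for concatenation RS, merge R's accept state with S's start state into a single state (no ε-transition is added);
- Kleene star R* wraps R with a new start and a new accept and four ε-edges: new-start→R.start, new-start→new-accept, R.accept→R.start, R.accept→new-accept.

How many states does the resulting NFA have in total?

Building bottom-up:
Each of the 6 symbol leaves contributes a 2-state fragment.
  01 — 3 states
  (01)* — 5 states
  001 — 4 states
  (001)* — 6 states
  (01)*(001)* — 10 states
  ((01)*(001)*)* — 12 states
  0((01)*(001)*)* — 13 states

13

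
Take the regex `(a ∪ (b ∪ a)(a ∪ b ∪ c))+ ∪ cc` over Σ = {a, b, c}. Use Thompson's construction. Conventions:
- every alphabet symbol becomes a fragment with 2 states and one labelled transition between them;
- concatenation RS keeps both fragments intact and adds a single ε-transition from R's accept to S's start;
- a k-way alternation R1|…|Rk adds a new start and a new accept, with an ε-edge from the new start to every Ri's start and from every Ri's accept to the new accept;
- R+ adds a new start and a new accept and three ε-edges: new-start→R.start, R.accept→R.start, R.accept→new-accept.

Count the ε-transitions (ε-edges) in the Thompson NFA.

23

Recursing over subexpressions:
Each of the 8 symbol leaves contributes 0 ε-transitions.
  b ∪ a = 4 ε-transitions
  a ∪ b ∪ c = 6 ε-transitions
  (b ∪ a)(a ∪ b ∪ c) = 11 ε-transitions
  a ∪ (b ∪ a)(a ∪ b ∪ c) = 15 ε-transitions
  (a ∪ (b ∪ a)(a ∪ b ∪ c))+ = 18 ε-transitions
  cc = 1 ε-transition
  (a ∪ (b ∪ a)(a ∪ b ∪ c))+ ∪ cc = 23 ε-transitions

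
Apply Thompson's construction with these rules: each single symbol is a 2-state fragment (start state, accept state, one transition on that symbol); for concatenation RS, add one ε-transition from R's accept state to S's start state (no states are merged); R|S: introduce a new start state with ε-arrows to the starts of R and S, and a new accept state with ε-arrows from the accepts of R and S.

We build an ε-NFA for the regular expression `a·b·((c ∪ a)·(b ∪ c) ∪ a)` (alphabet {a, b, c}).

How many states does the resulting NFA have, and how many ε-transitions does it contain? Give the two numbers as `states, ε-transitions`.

20, 15

Recursing over subexpressions:
Each of the 7 symbol leaves contributes 2 states and 0 ε-transitions.
  c ∪ a — 6 states, 4 ε-transitions
  b ∪ c — 6 states, 4 ε-transitions
  (c ∪ a)·(b ∪ c) — 12 states, 9 ε-transitions
  (c ∪ a)·(b ∪ c) ∪ a — 16 states, 13 ε-transitions
  a·b·((c ∪ a)·(b ∪ c) ∪ a) — 20 states, 15 ε-transitions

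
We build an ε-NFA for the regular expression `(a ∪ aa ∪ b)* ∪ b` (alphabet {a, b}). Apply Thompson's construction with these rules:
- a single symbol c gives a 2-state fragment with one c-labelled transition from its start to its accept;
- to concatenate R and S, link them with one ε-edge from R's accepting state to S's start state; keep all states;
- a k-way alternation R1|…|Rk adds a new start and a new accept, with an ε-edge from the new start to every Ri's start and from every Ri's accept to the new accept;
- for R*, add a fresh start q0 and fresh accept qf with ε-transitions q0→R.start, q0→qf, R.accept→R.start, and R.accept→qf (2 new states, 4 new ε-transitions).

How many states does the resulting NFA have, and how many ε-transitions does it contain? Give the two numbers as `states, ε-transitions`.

16, 15

Bottom-up over the parse tree:
Each of the 5 symbol leaves contributes 2 states and 0 ε-transitions.
  aa → 4 states, 1 ε-transition
  a ∪ aa ∪ b → 10 states, 7 ε-transitions
  (a ∪ aa ∪ b)* → 12 states, 11 ε-transitions
  (a ∪ aa ∪ b)* ∪ b → 16 states, 15 ε-transitions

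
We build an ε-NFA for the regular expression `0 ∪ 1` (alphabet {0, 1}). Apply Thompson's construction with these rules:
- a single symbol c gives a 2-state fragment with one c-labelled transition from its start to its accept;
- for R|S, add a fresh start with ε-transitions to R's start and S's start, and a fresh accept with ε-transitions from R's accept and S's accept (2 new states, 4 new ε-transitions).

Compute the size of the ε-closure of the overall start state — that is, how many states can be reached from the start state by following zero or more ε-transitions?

3

Compute the ε-closure size of each fragment's start state recursively; a symbol fragment's start has no outgoing ε-edge, so its closure is just itself (size 1).
  0 ∪ 1 — C = 1 + 1 + 1 = 3 (the new accept is not ε-reachable since no branch accepts ε)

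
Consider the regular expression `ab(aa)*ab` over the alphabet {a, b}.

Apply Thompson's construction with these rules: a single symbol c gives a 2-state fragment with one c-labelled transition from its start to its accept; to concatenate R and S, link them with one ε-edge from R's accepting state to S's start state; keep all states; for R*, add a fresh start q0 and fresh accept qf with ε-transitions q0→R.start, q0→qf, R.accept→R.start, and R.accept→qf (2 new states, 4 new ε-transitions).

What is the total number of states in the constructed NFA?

Per subexpression:
Each of the 6 symbol leaves contributes a 2-state fragment.
  aa — 4 states
  (aa)* — 6 states
  ab(aa)*ab — 14 states

14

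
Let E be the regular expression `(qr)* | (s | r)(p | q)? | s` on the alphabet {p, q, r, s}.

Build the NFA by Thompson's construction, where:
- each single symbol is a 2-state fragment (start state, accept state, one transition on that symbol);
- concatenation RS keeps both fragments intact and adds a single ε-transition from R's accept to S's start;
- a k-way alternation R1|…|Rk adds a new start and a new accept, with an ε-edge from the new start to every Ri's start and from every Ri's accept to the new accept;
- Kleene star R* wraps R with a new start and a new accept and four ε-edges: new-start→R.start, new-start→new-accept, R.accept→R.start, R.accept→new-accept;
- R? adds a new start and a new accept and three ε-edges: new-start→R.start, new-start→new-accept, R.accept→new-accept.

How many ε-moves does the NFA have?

23

Per subexpression:
Each of the 7 symbol leaves contributes 0 ε-transitions.
  qr → 1 ε-transition
  (qr)* → 5 ε-transitions
  s | r → 4 ε-transitions
  p | q → 4 ε-transitions
  (p | q)? → 7 ε-transitions
  (s | r)(p | q)? → 12 ε-transitions
  (qr)* | (s | r)(p | q)? | s → 23 ε-transitions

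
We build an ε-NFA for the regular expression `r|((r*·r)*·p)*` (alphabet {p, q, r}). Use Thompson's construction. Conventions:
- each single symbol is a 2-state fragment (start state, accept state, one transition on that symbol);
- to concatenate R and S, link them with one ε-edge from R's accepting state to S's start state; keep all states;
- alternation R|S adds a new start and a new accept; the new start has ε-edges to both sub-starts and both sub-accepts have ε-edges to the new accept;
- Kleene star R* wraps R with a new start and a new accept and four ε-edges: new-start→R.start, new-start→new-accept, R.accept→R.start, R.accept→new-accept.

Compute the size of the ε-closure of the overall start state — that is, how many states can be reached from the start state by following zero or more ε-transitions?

12

Work bottom-up. For each fragment F, track |ε-closure(F.start)| and whether F's accept lies in that closure (i.e. whether F accepts ε). A single-symbol fragment has closure size 1 and does not accept ε.
  r* → C = 1 (new start) + 1 (body) + 1 (new accept) = 3
  r*·r → the left operand accepts ε, so the closure extends into the next operand (via the concat ε-link); C = 3 + 1 = 4
  (r*·r)* → C = 1 (new start) + 4 (body) + 1 (new accept) = 6
  (r*·r)*·p → C = 6 + 1 = 7 (closure spills across the concat boundary because the left factor accepts ε)
  ((r*·r)*·p)* → C = 1 (new start) + 7 (body) + 1 (new accept) = 9
  r|((r*·r)*·p)* → new start ε-reaches every alternative's start; at least one alternative accepts ε, so the union's new accept is reached too: C = 1 + 1 + 9 + 1 = 12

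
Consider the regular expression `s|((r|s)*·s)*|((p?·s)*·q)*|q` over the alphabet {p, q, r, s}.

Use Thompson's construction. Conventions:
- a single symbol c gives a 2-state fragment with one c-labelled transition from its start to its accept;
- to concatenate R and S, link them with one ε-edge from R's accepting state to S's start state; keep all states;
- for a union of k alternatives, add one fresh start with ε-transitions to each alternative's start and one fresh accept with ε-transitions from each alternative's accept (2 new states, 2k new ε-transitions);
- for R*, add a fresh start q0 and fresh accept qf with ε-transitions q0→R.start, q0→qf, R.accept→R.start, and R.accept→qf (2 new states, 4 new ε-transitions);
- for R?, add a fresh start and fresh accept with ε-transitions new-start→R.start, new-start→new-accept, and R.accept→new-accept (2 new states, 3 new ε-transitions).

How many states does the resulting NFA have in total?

Bottom-up over the parse tree:
Each of the 8 symbol leaves contributes a 2-state fragment.
  r|s = 6 states
  (r|s)* = 8 states
  (r|s)*·s = 10 states
  ((r|s)*·s)* = 12 states
  p? = 4 states
  p?·s = 6 states
  (p?·s)* = 8 states
  (p?·s)*·q = 10 states
  ((p?·s)*·q)* = 12 states
  s|((r|s)*·s)*|((p?·s)*·q)*|q = 30 states

30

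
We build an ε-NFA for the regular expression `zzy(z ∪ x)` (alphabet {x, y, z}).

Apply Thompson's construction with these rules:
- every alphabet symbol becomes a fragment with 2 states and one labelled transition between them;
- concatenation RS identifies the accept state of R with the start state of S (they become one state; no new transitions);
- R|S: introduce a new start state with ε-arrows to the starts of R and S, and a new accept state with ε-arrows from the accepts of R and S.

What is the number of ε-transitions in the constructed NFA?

4

Bottom-up over the parse tree:
Each of the 5 symbol leaves contributes 0 ε-transitions.
  z ∪ x — 4 ε-transitions
  zzy(z ∪ x) — 4 ε-transitions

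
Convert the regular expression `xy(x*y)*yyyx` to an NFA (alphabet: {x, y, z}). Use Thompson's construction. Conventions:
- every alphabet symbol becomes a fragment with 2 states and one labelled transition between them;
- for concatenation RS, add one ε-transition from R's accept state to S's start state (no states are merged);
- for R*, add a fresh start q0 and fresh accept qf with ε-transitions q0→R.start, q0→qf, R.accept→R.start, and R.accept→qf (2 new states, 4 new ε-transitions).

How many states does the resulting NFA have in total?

20

Recursing over subexpressions:
Each of the 8 symbol leaves contributes a 2-state fragment.
  x* = 4 states
  x*y = 6 states
  (x*y)* = 8 states
  xy(x*y)*yyyx = 20 states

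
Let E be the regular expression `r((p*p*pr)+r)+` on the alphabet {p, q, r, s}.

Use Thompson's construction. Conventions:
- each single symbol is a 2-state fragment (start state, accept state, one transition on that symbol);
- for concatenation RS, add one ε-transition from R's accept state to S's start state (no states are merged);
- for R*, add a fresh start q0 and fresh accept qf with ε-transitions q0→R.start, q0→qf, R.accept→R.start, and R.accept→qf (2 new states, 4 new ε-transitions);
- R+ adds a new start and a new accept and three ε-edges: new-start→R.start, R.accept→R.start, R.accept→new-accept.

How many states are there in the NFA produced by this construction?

20

Recursing over subexpressions:
Each of the 6 symbol leaves contributes a 2-state fragment.
  p* : 4 states
  p* : 4 states
  p*p*pr : 12 states
  (p*p*pr)+ : 14 states
  (p*p*pr)+r : 16 states
  ((p*p*pr)+r)+ : 18 states
  r((p*p*pr)+r)+ : 20 states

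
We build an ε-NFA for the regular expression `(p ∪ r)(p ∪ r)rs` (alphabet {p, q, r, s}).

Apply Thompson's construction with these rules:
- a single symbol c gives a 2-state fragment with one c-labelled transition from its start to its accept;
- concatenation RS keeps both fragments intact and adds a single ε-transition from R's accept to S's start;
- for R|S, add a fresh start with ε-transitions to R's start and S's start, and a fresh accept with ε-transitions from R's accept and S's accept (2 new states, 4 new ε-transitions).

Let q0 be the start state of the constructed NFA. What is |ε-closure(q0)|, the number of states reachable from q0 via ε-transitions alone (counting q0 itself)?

3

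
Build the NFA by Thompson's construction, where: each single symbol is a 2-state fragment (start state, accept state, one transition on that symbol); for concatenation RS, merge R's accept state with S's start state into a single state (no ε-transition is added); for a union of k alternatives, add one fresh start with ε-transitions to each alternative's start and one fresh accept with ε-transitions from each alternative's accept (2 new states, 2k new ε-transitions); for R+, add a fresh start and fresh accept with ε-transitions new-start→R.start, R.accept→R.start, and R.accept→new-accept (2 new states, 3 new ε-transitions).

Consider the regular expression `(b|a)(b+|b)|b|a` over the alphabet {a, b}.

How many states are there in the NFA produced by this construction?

19

By structural recursion:
Each of the 6 symbol leaves contributes a 2-state fragment.
  b|a : 6 states
  b+ : 4 states
  b+|b : 8 states
  (b|a)(b+|b) : 13 states
  (b|a)(b+|b)|b|a : 19 states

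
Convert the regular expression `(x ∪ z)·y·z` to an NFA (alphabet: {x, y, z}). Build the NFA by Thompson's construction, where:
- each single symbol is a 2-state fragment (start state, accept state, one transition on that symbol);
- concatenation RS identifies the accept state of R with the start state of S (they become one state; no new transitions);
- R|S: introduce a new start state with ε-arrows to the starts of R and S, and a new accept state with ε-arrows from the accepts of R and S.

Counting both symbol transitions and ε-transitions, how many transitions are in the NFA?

8

Building bottom-up:
Each of the 4 symbol leaves contributes 1 transition (1 symbol, 0 ε).
  x ∪ z = 6 transitions (2 symbol, 4 ε)
  (x ∪ z)·y·z = 8 transitions (4 symbol, 4 ε)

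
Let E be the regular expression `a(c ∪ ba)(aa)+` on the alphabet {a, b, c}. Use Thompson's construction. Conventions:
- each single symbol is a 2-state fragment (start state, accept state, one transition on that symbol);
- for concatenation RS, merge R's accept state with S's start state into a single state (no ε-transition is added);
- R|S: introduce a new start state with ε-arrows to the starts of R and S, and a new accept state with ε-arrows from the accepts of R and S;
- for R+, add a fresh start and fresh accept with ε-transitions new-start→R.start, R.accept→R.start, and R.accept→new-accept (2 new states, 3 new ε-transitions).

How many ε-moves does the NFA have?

Recursing over subexpressions:
Each of the 6 symbol leaves contributes 0 ε-transitions.
  ba = 0 ε-transitions
  c ∪ ba = 4 ε-transitions
  aa = 0 ε-transitions
  (aa)+ = 3 ε-transitions
  a(c ∪ ba)(aa)+ = 7 ε-transitions

7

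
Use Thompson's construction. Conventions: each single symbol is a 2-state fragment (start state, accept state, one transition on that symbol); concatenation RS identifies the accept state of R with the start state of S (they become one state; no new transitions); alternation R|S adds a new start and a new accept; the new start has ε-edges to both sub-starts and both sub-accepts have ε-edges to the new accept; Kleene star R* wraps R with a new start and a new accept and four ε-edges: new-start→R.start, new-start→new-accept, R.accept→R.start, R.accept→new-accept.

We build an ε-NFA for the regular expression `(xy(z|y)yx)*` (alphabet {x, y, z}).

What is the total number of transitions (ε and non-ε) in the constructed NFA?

14

Building bottom-up:
Each of the 6 symbol leaves contributes 1 transition (1 symbol, 0 ε).
  z|y → 6 transitions (2 symbol, 4 ε)
  xy(z|y)yx → 10 transitions (6 symbol, 4 ε)
  (xy(z|y)yx)* → 14 transitions (6 symbol, 8 ε)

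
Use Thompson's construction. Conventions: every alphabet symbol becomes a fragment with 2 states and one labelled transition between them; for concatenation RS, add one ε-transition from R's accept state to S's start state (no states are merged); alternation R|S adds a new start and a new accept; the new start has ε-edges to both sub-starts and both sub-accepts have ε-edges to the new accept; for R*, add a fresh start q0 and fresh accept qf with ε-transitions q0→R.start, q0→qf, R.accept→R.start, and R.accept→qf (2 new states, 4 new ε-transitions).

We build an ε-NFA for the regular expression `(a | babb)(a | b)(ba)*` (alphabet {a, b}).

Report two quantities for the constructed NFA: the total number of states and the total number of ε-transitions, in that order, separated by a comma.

24, 18

By structural recursion:
Each of the 9 symbol leaves contributes 2 states and 0 ε-transitions.
  babb = 8 states, 3 ε-transitions
  a | babb = 12 states, 7 ε-transitions
  a | b = 6 states, 4 ε-transitions
  ba = 4 states, 1 ε-transition
  (ba)* = 6 states, 5 ε-transitions
  (a | babb)(a | b)(ba)* = 24 states, 18 ε-transitions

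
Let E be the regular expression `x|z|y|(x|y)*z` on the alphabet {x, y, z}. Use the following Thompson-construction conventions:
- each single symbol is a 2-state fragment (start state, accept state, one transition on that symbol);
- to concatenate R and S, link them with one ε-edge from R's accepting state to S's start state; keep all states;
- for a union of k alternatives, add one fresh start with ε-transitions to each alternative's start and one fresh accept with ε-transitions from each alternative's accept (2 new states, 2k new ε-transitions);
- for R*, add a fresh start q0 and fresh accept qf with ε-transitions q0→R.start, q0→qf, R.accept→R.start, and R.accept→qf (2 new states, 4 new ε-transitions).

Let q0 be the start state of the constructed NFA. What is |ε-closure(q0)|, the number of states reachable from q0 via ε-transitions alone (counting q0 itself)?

10

Compute the ε-closure size of each fragment's start state recursively; a symbol fragment's start has no outgoing ε-edge, so its closure is just itself (size 1).
  x|y — new start ε-reaches every alternative's start; none of them accept ε, so the new accept is not reached: C = 1 + 1 + 1 = 3
  (x|y)* — C = 1 (new start) + 3 (body) + 1 (new accept) = 5
  (x|y)*z — the left operand accepts ε, so the closure extends into the next operand (via the concat ε-link); C = 5 + 1 = 6
  x|z|y|(x|y)*z — C = 1 + 1 + 1 + 1 + 6 = 10 (the new accept is not ε-reachable since no branch accepts ε)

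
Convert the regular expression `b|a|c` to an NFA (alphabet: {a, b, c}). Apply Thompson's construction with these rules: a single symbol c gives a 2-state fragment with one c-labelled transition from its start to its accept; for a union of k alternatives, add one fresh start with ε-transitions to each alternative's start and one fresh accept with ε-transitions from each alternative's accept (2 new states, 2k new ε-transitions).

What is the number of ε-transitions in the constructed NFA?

6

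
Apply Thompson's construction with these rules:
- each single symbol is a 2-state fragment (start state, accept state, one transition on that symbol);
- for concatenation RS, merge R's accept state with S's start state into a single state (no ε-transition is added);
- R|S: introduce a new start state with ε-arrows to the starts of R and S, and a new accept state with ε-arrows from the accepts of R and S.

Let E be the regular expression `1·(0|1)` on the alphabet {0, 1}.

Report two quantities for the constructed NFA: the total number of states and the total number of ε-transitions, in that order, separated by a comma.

7, 4

Per subexpression:
Each of the 3 symbol leaves contributes 2 states and 0 ε-transitions.
  0|1 = 6 states, 4 ε-transitions
  1·(0|1) = 7 states, 4 ε-transitions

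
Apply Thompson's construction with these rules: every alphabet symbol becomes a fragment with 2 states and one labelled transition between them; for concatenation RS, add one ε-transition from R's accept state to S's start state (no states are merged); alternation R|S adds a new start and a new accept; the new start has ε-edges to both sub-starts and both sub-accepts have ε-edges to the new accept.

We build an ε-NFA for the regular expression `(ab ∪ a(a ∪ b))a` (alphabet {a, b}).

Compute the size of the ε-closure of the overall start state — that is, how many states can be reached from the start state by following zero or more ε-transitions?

3

Let C(F) = |ε-closure(F.start)| within fragment F, and note whether F accepts ε. Symbol fragments have C = 1 and do not accept ε. Then:
  ab → same as the first factor's closure: C = 1
  a ∪ b → new start ε-reaches every alternative's start; none of them accept ε, so the new accept is not reached: C = 1 + 1 + 1 = 3
  a(a ∪ b) → same as the first factor's closure: C = 1
  ab ∪ a(a ∪ b) → C = 1 + 1 + 1 = 3 (the new accept is not ε-reachable since no branch accepts ε)
  (ab ∪ a(a ∪ b))a → C equals the left operand's closure size = 3 (its accept is not ε-reachable, so the closure stops there)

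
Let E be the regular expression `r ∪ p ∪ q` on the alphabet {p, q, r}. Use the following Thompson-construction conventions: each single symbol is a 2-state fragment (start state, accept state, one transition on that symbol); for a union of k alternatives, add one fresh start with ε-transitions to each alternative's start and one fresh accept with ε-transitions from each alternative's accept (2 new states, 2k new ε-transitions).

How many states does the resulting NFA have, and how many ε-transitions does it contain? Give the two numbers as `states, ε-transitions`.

8, 6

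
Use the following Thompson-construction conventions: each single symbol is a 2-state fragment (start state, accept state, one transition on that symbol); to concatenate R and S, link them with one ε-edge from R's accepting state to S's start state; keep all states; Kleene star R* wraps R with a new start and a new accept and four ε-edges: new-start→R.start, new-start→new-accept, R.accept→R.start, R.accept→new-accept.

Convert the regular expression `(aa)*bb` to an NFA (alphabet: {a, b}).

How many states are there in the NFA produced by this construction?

10

Bottom-up over the parse tree:
Each of the 4 symbol leaves contributes a 2-state fragment.
  aa → 4 states
  (aa)* → 6 states
  (aa)*bb → 10 states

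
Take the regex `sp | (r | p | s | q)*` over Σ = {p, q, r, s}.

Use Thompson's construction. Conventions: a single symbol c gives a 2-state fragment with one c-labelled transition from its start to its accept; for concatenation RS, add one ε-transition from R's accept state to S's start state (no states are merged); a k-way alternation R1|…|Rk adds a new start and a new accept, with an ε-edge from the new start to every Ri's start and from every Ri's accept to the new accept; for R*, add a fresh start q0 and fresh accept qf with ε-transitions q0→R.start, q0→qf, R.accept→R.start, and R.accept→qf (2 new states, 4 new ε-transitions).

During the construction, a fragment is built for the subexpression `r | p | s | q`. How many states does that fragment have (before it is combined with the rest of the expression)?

10

Fragment for `r | p | s | q`:
Each of the 4 symbol leaves contributes a 2-state fragment.
  r | p | s | q = 10 states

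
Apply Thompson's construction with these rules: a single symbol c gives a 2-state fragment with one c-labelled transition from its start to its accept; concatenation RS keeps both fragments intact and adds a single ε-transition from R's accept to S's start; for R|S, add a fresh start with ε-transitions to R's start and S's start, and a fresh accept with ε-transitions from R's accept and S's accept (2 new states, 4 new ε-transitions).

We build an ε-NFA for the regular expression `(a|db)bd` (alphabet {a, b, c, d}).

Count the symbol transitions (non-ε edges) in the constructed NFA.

5

By structural recursion:
Each of the 5 symbol leaves contributes exactly 1 symbol transition.
  db → 2 symbol transitions
  a|db → 3 symbol transitions
  (a|db)bd → 5 symbol transitions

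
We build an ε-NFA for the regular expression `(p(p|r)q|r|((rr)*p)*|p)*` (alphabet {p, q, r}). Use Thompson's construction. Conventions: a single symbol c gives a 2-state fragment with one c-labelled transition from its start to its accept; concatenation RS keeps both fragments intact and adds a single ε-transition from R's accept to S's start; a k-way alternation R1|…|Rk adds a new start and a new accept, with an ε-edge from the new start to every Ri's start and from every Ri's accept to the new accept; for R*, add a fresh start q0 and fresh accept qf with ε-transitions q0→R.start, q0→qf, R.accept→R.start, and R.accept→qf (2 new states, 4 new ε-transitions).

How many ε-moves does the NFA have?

Per subexpression:
Each of the 9 symbol leaves contributes 0 ε-transitions.
  p|r = 4 ε-transitions
  p(p|r)q = 6 ε-transitions
  rr = 1 ε-transition
  (rr)* = 5 ε-transitions
  (rr)*p = 6 ε-transitions
  ((rr)*p)* = 10 ε-transitions
  p(p|r)q|r|((rr)*p)*|p = 24 ε-transitions
  (p(p|r)q|r|((rr)*p)*|p)* = 28 ε-transitions

28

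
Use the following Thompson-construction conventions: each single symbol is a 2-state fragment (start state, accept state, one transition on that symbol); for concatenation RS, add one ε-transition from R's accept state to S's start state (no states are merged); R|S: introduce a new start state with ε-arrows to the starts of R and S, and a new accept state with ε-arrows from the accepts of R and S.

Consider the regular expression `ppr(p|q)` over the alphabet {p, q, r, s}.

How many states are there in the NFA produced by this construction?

Per subexpression:
Each of the 5 symbol leaves contributes a 2-state fragment.
  p|q : 6 states
  ppr(p|q) : 12 states

12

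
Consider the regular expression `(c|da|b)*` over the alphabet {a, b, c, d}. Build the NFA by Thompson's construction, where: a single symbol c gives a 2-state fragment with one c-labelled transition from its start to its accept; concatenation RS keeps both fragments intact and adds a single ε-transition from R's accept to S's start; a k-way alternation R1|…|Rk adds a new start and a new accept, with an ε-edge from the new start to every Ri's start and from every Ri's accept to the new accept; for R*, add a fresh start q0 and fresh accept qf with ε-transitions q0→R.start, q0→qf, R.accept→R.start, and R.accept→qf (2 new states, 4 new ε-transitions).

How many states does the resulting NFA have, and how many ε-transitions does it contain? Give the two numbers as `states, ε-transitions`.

Recursing over subexpressions:
Each of the 4 symbol leaves contributes 2 states and 0 ε-transitions.
  da — 4 states, 1 ε-transition
  c|da|b — 10 states, 7 ε-transitions
  (c|da|b)* — 12 states, 11 ε-transitions

12, 11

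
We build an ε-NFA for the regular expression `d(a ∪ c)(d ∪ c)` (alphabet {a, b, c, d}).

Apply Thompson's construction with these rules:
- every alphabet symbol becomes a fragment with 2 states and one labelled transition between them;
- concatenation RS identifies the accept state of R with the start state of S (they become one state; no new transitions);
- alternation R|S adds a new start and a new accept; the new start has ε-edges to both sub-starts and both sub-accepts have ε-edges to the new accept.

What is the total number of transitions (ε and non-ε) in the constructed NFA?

13

Building bottom-up:
Each of the 5 symbol leaves contributes 1 transition (1 symbol, 0 ε).
  a ∪ c : 6 transitions (2 symbol, 4 ε)
  d ∪ c : 6 transitions (2 symbol, 4 ε)
  d(a ∪ c)(d ∪ c) : 13 transitions (5 symbol, 8 ε)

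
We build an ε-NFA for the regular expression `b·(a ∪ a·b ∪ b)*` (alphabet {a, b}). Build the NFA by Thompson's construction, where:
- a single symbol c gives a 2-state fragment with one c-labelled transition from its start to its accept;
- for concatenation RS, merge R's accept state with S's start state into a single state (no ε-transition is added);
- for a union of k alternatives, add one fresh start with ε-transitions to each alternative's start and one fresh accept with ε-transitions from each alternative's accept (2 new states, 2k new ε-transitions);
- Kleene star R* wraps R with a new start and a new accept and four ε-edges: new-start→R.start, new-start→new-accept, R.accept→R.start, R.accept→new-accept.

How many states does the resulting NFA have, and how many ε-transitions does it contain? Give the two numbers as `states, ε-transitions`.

12, 10

Building bottom-up:
Each of the 5 symbol leaves contributes 2 states and 0 ε-transitions.
  a·b → 3 states, 0 ε-transitions
  a ∪ a·b ∪ b → 9 states, 6 ε-transitions
  (a ∪ a·b ∪ b)* → 11 states, 10 ε-transitions
  b·(a ∪ a·b ∪ b)* → 12 states, 10 ε-transitions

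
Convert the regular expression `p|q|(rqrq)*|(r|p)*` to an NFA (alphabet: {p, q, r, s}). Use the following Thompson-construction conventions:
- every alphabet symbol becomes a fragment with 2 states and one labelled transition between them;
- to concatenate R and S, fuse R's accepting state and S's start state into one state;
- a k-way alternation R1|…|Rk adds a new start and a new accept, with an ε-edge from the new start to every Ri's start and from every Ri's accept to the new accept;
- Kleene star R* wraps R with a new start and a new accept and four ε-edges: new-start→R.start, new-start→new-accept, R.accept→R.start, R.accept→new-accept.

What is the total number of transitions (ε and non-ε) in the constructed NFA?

28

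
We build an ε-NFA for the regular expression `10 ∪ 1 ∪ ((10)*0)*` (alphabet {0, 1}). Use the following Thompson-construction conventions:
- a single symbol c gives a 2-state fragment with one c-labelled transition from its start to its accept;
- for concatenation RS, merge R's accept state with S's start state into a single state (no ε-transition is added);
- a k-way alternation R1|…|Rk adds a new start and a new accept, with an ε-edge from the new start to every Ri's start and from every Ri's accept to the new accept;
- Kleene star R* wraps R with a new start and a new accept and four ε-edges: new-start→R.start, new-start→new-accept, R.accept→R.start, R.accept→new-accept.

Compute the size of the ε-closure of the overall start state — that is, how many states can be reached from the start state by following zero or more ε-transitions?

9

Work bottom-up. For each fragment F, track |ε-closure(F.start)| and whether F's accept lies in that closure (i.e. whether F accepts ε). A single-symbol fragment has closure size 1 and does not accept ε.
  10 : C equals the left operand's closure size = 1 (its accept is not ε-reachable, so the closure stops there)
  10 : same as the first factor's closure: C = 1
  (10)* : new start has ε-edges to the inner start and to the new accept, so C = 2 + 1 = 3
  (10)*0 : C = 3 + (1−1) = 3 (closure spills across the concat boundary because the left factor accepts ε)
  ((10)*0)* : the star's fresh start ε-reaches both the body's start and the fresh accept: C = 2 + 3 = 5
  10 ∪ 1 ∪ ((10)*0)* : C = 1 (new start) + (1 + 1 + 5) + 1 (new accept, since some branch ε-reaches its own accept) = 9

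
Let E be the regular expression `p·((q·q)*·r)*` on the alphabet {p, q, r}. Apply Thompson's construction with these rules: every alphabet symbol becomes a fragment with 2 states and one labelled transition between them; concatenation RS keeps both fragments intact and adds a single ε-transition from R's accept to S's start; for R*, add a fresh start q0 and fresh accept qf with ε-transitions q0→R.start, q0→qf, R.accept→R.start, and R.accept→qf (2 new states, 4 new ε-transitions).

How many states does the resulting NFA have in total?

Bottom-up over the parse tree:
Each of the 4 symbol leaves contributes a 2-state fragment.
  q·q = 4 states
  (q·q)* = 6 states
  (q·q)*·r = 8 states
  ((q·q)*·r)* = 10 states
  p·((q·q)*·r)* = 12 states

12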